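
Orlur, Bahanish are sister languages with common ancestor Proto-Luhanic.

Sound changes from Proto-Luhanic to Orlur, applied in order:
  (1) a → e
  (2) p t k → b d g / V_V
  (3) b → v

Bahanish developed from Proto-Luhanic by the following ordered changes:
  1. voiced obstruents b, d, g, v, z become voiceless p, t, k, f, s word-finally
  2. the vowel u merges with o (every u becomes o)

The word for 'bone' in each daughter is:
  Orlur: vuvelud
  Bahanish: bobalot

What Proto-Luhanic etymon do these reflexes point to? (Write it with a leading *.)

Position 1: Orlur has v, Bahanish has b. Bahanish preserves b here (none of its changes turn any other segment into b), so the proto-segment is *b.
Position 4: Orlur has e, Bahanish has a. Bahanish preserves a here (none of its changes turn any other segment into a), so the proto-segment is *a.
This points to *bubalud. Verify forward in each daughter:
Orlur: *bubalud
  bubalud → bubelud   [vowel merger]
  bubelud (rule 2 does not apply)
  bubelud → vuvelud   [unconditioned shift]
  giving Orlur vuvelud.
Bahanish: *bubalud > bubalut > bobalot  (by final devoicing, vowel merger)
*bubalud is the unique common source.

*bubalud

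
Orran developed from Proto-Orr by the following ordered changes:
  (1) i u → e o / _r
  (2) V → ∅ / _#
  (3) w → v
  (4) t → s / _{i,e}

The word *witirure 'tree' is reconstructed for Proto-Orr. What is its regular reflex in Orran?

Orran: *witirure > witerore > witeror > viteror > viseror  (by pre-rhotic lowering, apocope, unconditioned shift, palatalisation)

viseror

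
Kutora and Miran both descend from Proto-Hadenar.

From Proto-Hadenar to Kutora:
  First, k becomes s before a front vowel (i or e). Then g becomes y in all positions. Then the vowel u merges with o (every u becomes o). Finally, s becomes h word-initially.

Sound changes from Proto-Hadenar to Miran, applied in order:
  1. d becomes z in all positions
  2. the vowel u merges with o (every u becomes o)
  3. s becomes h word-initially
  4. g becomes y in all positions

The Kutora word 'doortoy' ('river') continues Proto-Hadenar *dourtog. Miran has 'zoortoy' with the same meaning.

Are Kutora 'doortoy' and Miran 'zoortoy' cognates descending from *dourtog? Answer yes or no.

yes

Derive the expected Miran reflex of *dourtog:
Miran: *dourtog > zourtog > zoortog > zoortoy  (by unconditioned shift, vowel merger, unconditioned shift)
Miran 'zoortoy' matches the regular reflex exactly, so the pair is cognate.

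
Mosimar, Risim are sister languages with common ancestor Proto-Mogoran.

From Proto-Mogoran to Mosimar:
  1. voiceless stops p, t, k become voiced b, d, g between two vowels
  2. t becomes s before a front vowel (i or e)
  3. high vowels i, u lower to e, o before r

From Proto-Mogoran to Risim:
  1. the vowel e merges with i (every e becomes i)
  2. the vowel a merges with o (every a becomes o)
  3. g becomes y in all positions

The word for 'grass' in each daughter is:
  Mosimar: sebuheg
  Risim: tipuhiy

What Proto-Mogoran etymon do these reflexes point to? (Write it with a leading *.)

*tepuheg

Position 1: Mosimar has s, Risim has t. Risim preserves t here (none of its changes turn any other segment into t), so the proto-segment is *t.
Position 3: Mosimar has b, Risim has p. Risim preserves p here (none of its changes turn any other segment into p), so the proto-segment is *p.
Position 7: Mosimar has g, Risim has y. Taking the neighbouring segments as reconstructed: Mosimar g can only go back to *g; Risim y could go back to *g or *y — the one source consistent with every daughter is *g.
Continuing position by position gives *tepuheg; check it forward:
Mosimar: start from *tepuheg.
  rule 1 (intervocalic voicing): tepuheg → tebuheg
  rule 2 (palatalisation): tebuheg → sebuheg
  rule 3: no change — sebuheg
  ⇒ Mosimar sebuheg
Risim: *tepuheg
  tepuheg → tipuhig   [vowel merger]
  tipuhig (rule 2 does not apply)
  tipuhig → tipuhiy   [unconditioned shift]
  giving Risim tipuhiy.
No other proto-form is consistent with every reflex, so the reconstruction is *tepuheg.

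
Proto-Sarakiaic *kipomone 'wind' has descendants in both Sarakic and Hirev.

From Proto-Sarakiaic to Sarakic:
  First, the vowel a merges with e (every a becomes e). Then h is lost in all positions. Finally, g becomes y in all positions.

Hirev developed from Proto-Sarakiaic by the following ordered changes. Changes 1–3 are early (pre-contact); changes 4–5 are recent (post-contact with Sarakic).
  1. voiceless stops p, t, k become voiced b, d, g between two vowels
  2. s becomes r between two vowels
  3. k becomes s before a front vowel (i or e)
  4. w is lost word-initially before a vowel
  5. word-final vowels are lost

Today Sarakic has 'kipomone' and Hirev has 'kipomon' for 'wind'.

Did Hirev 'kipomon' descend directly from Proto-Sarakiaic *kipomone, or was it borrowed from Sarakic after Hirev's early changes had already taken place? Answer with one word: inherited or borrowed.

borrowed

If inherited, *kipomone would pass through all of Hirev's changes:
Hirev: *kipomone
  kipomone → kibomone   [intervocalic voicing]
  kibomone (rule 2 does not apply)
  kibomone → sibomone   [palatalisation]
  sibomone (rule 4 does not apply)
  sibomone → sibomon   [apocope]
  giving Hirev sibomon.
If borrowed from Sarakic 'kipomone' after the early changes, it would undergo only the recent ones:
  rule 4 (glide loss): no change (kipomone)
  rule 5 (apocope): kipomone → kipomon
  ⇒ as a loan: kipomon
Hirev 'kipomon' matches the loan outcome 'kipomon', not the inherited 'sibomon' — it skipped the early Hirev changes, so it was borrowed from Sarakic.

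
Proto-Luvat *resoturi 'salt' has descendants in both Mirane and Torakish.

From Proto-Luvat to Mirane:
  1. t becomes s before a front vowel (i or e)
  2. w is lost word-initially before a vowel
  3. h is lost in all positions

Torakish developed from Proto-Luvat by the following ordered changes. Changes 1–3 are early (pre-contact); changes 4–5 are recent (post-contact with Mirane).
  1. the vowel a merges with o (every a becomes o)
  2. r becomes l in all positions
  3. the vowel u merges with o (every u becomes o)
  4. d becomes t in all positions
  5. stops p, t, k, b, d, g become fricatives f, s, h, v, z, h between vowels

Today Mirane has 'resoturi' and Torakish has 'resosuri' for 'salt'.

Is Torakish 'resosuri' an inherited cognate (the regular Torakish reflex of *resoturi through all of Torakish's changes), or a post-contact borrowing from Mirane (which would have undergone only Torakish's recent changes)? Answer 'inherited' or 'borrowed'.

If inherited, *resoturi would pass through all of Torakish's changes:
Torakish: *resoturi > lesotuli > lesotoli > lesosoli  (by unconditioned shift, vowel merger, intervocalic lenition)
If borrowed from Mirane 'resoturi' after the early changes, it would undergo only the recent ones:
  rule 4 (unconditioned shift): no change (resoturi)
  rule 5 (intervocalic lenition): resoturi → resosuri
  ⇒ as a loan: resosuri
Torakish 'resosuri' matches the loan outcome 'resosuri', not the inherited 'lesosoli' — it skipped the early Torakish changes, so it was borrowed from Mirane.

borrowed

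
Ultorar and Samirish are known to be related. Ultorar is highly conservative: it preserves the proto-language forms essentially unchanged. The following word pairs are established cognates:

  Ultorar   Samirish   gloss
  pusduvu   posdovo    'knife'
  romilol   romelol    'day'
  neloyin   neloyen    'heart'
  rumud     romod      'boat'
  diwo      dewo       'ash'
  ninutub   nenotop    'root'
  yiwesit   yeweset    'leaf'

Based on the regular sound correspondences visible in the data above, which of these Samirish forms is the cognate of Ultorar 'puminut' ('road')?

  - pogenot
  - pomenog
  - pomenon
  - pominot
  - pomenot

rumud ~ romod — Ultorar u corresponds to Samirish o after a consonant, before a nasal.
neloyin ~ neloyen, ninutub ~ nenotop — Ultorar i corresponds to Samirish e after a consonant, before a nasal.
pusduvu ~ posdovo, rumud ~ romod — Ultorar u corresponds to Samirish o after a consonant, before a consonant other than r, m, n, p, b, f, v.
Applying these to Ultorar 'puminut':
  puminut → pominut   (u→o after a consonant, before a nasal)
  pominut → pomenut   (i→e after a consonant, before a nasal)
  pomenut → pomenot   (u→o after a consonant, before a consonant other than r, m, n, p, b, f, v)
So the Samirish cognate is 'pomenot'.

pomenot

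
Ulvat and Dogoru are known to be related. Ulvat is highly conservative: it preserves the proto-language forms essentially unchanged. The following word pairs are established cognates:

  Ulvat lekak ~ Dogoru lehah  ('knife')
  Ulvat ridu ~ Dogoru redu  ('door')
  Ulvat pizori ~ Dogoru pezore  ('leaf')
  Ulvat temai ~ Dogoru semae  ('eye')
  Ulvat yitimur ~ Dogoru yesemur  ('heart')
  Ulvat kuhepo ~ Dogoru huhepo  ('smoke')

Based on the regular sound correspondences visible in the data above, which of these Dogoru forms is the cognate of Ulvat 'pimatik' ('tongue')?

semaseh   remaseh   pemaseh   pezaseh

pemaseh

yitimur ~ yesemur — Ulvat i corresponds to Dogoru e after a consonant, before a nasal.
yitimur ~ yesemur — Ulvat t corresponds to Dogoru s between vowels (before a front vowel).
ridu ~ redu, pizori ~ pezore — Ulvat i corresponds to Dogoru e after a consonant, before a consonant other than r, m, n, p, b, f, v.
lekak ~ lehah — Ulvat k corresponds to Dogoru h word-finally.
Applying these to Ulvat 'pimatik':
  pimatik → pematik   (i→e after a consonant, before a nasal)
  pematik → pemasik   (t→s between vowels (before a front vowel))
  pemasik → pemasek   (i→e after a consonant, before a consonant other than r, m, n, p, b, f, v)
  pemasek → pemaseh   (k→h word-finally)
So the Dogoru cognate is 'pemaseh'.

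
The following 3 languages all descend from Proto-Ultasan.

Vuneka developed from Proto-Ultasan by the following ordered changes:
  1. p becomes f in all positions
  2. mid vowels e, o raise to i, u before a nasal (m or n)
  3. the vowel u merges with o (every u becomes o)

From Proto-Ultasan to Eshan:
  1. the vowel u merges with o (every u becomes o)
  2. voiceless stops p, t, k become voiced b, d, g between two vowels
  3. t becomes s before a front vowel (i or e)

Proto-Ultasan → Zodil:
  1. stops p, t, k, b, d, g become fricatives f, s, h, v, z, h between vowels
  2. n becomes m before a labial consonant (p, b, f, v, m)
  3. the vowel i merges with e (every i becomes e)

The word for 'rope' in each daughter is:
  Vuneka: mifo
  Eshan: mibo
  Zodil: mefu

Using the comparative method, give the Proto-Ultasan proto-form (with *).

Position 4: Vuneka has o, Eshan has o, Zodil has u. Zodil preserves u here (none of its changes turn any other segment into u), so the proto-segment is *u.
Position 3: Vuneka has f, Eshan has b, Zodil has f. Taking the neighbouring segments as reconstructed: Vuneka f could go back to *p or *f; Eshan b could go back to *p or *b; Zodil f could go back to *p or *f — the one source consistent with every daughter is *p.
Verify the candidate proto-form against each daughter:
Vuneka: *mipu
  mipu → mifu   [unconditioned shift]
  mifu (rule 2 does not apply)
  mifu → mifo   [vowel merger]
  giving Vuneka mifo.
Eshan: *mipu
  mipu → mipo   [vowel merger]
  mipo → mibo   [intervocalic voicing]
  mibo (rule 3 does not apply)
  giving Eshan mibo.
Zodil: *mipu
  mipu → mifu   [intervocalic lenition]
  mifu (rule 2 does not apply)
  mifu → mefu   [vowel merger]
  giving Zodil mefu.
No other proto-form is consistent with every reflex, so the reconstruction is *mipu.

*mipu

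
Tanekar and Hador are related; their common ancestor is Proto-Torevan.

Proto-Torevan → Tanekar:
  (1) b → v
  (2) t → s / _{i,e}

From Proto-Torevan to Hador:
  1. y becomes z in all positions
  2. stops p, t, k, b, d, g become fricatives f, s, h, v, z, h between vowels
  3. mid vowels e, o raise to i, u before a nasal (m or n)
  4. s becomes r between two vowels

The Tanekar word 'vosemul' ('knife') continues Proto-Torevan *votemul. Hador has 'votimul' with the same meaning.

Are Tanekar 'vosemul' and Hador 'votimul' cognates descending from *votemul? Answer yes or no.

Derive the expected Hador reflex of *votemul:
Hador: *votemul
  votemul (rule 1 does not apply)
  votemul → vosemul   [intervocalic lenition]
  vosemul → vosimul   [pre-nasal raising]
  vosimul → vorimul   [rhotacism]
  giving Hador vorimul.
The regular Hador reflex would be 'vorimul', but the attested form is 'votimul'. The correspondence is irregular, so they are not cognates (the Hador form has a different source).

no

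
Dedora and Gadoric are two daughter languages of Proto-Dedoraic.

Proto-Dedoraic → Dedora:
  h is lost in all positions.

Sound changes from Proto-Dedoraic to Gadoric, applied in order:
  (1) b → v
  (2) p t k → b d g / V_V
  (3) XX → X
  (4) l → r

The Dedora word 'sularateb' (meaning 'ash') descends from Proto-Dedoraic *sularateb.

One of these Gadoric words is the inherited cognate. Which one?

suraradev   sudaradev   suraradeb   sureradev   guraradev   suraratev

Gadoric: *sularateb
  sularateb → sularatev   [unconditioned shift]
  sularatev → sularadev   [intervocalic voicing]
  sularadev (rule 3 does not apply)
  sularadev → suraradev   [unconditioned shift]
  giving Gadoric suraradev.

suraradev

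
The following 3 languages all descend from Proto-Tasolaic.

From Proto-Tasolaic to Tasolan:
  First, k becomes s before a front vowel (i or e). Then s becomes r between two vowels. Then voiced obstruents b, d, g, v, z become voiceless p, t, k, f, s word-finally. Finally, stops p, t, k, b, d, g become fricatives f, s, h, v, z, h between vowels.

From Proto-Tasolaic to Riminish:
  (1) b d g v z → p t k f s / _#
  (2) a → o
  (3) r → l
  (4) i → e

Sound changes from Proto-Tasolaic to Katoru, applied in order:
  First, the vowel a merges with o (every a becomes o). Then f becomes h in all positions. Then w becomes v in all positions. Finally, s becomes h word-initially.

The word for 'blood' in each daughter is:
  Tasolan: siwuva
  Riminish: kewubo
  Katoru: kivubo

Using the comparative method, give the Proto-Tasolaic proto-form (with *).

Position 5: Tasolan has v, Riminish has b, Katoru has b. Riminish preserves b here (none of its changes turn any other segment into b), so the proto-segment is *b.
Position 2: Tasolan has i, Riminish has e, Katoru has i. Tasolan preserves i here (none of its changes turn any other segment into i), so the proto-segment is *i.
This points to *kiwuba. Verify forward in each daughter:
Tasolan: *kiwuba
  kiwuba → siwuba   [palatalisation]
  siwuba (rule 2 does not apply)
  siwuba (rule 3 does not apply)
  siwuba → siwuva   [intervocalic lenition]
  giving Tasolan siwuva.
Riminish: *kiwuba > kiwubo > kewubo  (by vowel merger, vowel merger)
Katoru: start from *kiwuba.
  rule 1 (vowel merger): kiwuba → kiwubo
  rule 2: no change — kiwubo
  rule 3 (unconditioned shift): kiwubo → kivubo
  rule 4: no change — kivubo
  ⇒ Katoru kivubo
*kiwuba is the unique common source.

*kiwuba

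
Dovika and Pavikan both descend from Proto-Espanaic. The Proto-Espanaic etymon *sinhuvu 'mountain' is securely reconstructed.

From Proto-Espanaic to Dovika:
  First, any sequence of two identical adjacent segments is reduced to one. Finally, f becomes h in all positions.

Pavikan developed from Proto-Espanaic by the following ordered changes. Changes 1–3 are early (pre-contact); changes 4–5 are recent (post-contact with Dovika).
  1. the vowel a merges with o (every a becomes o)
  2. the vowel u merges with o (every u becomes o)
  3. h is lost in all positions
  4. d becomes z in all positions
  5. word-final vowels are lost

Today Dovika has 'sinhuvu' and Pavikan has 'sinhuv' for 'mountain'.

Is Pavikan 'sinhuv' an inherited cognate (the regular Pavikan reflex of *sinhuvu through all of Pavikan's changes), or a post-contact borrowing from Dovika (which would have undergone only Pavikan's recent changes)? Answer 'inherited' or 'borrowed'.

If inherited, *sinhuvu would pass through all of Pavikan's changes:
Pavikan: start from *sinhuvu.
  rule 1: no change — sinhuvu
  rule 2 (vowel merger): sinhuvu → sinhovo
  rule 3 (h-loss): sinhovo → sinovo
  rule 4: no change — sinovo
  rule 5 (apocope): sinovo → sinov
  ⇒ Pavikan sinov
If borrowed from Dovika 'sinhuvu' after the early changes, it would undergo only the recent ones:
  rule 4 (unconditioned shift): no change (sinhuvu)
  rule 5 (apocope): sinhuvu → sinhuv
  ⇒ as a loan: sinhuv
Pavikan 'sinhuv' matches the loan outcome 'sinhuv', not the inherited 'sinov' — it skipped the early Pavikan changes, so it was borrowed from Dovika.

borrowed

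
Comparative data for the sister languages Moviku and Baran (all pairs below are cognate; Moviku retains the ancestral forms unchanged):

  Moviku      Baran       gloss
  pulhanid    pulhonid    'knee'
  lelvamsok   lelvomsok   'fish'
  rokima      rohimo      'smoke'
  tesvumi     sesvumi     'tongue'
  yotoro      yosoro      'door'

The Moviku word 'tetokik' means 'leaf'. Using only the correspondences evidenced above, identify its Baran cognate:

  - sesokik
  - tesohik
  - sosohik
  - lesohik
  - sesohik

sesohik

tesvumi ~ sesvumi — Moviku t corresponds to Baran s word-initially before a front vowel.
yotoro ~ yosoro — Moviku t corresponds to Baran s between vowels (before a back vowel).
rokima ~ rohimo — Moviku k corresponds to Baran h between vowels (before a front vowel).
Applying these to Moviku 'tetokik':
  tetokik → setokik   (t→s word-initially before a front vowel)
  setokik → sesokik   (t→s between vowels (before a back vowel))
  sesokik → sesohik   (k→h between vowels (before a front vowel))
So the Baran cognate is 'sesohik'.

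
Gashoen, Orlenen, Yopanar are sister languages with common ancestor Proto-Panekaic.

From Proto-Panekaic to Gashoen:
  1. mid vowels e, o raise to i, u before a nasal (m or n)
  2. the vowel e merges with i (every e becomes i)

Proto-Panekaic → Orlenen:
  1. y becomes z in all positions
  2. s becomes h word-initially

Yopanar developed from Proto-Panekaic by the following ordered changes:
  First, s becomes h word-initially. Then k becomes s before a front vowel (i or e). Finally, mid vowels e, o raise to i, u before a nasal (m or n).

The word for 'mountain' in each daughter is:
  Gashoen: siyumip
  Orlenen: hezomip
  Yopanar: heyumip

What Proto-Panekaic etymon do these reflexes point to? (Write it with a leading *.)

*seyomip

Position 1: Gashoen has s, Orlenen has h, Yopanar has h. Gashoen preserves s here (none of its changes turn any other segment into s), so the proto-segment is *s.
Position 3: Gashoen has y, Orlenen has z, Yopanar has y. Gashoen preserves y here (none of its changes turn any other segment into y), so the proto-segment is *y.
Position 2: Gashoen has i, Orlenen has e, Yopanar has e. Orlenen preserves e here (none of its changes turn any other segment into e), so the proto-segment is *e.
Verify the candidate proto-form against each daughter:
Gashoen: start from *seyomip.
  rule 1 (pre-nasal raising): seyomip → seyumip
  rule 2 (vowel merger): seyumip → siyumip
  ⇒ Gashoen siyumip
Orlenen: *seyomip
  seyomip → sezomip   [unconditioned shift]
  sezomip → hezomip   [debuccalisation]
  giving Orlenen hezomip.
Yopanar: *seyomip > heyomip > heyumip  (by debuccalisation, pre-nasal raising)
*seyomip is the unique common source.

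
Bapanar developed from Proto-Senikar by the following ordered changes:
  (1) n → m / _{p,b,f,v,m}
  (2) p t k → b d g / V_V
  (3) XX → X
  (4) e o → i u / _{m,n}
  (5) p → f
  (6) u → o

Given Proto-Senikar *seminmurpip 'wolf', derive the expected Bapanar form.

Bapanar: start from *seminmurpip.
  rule 1 (nasal place assimilation): seminmurpip → semimmurpip
  rule 2: no change — semimmurpip
  rule 3 (degemination): semimmurpip → semimurpip
  rule 4 (pre-nasal raising): semimurpip → simimurpip
  rule 5 (unconditioned shift): simimurpip → simimurfif
  rule 6 (vowel merger): simimurfif → simimorfif
  ⇒ Bapanar simimorfif

simimorfif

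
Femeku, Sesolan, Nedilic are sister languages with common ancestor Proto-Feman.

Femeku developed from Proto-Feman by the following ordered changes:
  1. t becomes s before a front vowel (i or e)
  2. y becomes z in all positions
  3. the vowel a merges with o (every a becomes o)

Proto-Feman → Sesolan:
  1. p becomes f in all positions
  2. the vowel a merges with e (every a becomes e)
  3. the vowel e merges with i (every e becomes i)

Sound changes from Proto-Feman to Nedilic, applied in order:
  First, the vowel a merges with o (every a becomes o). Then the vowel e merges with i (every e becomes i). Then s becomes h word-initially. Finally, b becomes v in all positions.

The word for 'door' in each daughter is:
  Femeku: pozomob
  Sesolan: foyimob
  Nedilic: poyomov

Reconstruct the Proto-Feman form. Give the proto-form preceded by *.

Position 1: Femeku has p, Sesolan has f, Nedilic has p. Femeku preserves p here (none of its changes turn any other segment into p), so the proto-segment is *p.
Position 4: Femeku has o, Sesolan has i, Nedilic has o. Taking the neighbouring segments as reconstructed: Femeku o could go back to *a or *o; Sesolan i could go back to *a or *e or *i; Nedilic o could go back to *a or *o — the one source consistent with every daughter is *a.
Position 7: Femeku has b, Sesolan has b, Nedilic has v. Femeku preserves b here (none of its changes turn any other segment into b), so the proto-segment is *b.
Verify the candidate proto-form against each daughter:
Femeku: start from *poyamob.
  rule 1: no change — poyamob
  rule 2 (unconditioned shift): poyamob → pozamob
  rule 3 (vowel merger): pozamob → pozomob
  ⇒ Femeku pozomob
Sesolan: start from *poyamob.
  rule 1 (unconditioned shift): poyamob → foyamob
  rule 2 (vowel merger): foyamob → foyemob
  rule 3 (vowel merger): foyemob → foyimob
  ⇒ Sesolan foyimob
Nedilic: start from *poyamob.
  rule 1 (vowel merger): poyamob → poyomob
  rule 2: no change — poyomob
  rule 3: no change — poyomob
  rule 4 (unconditioned shift): poyomob → poyomov
  ⇒ Nedilic poyomov
No other proto-form is consistent with every reflex, so the reconstruction is *poyamob.

*poyamob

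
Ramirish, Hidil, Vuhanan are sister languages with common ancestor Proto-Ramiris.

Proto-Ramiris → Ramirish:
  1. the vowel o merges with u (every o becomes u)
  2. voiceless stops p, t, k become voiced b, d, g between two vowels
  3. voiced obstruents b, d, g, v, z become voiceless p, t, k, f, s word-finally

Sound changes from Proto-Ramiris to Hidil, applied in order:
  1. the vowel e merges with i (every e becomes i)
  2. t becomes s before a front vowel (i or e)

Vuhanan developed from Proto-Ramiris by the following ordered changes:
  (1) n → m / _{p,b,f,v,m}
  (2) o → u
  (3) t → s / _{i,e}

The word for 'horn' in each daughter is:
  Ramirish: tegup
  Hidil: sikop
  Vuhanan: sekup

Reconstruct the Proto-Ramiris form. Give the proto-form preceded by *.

*tekop

Position 1: Ramirish has t, Hidil has s, Vuhanan has s. Taking the neighbouring segments as reconstructed: Ramirish t can only go back to *t; Hidil s could go back to *t or *s; Vuhanan s could go back to *t or *s — the one source consistent with every daughter is *t.
Position 3: Ramirish has g, Hidil has k, Vuhanan has k. Hidil preserves k here (none of its changes turn any other segment into k), so the proto-segment is *k.
Position 4: Ramirish has u, Hidil has o, Vuhanan has u. Hidil preserves o here (none of its changes turn any other segment into o), so the proto-segment is *o.
This points to *tekop. Verify forward in each daughter:
Ramirish: start from *tekop.
  rule 1 (vowel merger): tekop → tekup
  rule 2 (intervocalic voicing): tekup → tegup
  rule 3: no change — tegup
  ⇒ Ramirish tegup
Hidil: start from *tekop.
  rule 1 (vowel merger): tekop → tikop
  rule 2 (palatalisation): tikop → sikop
  ⇒ Hidil sikop
Vuhanan: start from *tekop.
  rule 1: no change — tekop
  rule 2 (vowel merger): tekop → tekup
  rule 3 (palatalisation): tekup → sekup
  ⇒ Vuhanan sekup
No other proto-form is consistent with every reflex, so the reconstruction is *tekop.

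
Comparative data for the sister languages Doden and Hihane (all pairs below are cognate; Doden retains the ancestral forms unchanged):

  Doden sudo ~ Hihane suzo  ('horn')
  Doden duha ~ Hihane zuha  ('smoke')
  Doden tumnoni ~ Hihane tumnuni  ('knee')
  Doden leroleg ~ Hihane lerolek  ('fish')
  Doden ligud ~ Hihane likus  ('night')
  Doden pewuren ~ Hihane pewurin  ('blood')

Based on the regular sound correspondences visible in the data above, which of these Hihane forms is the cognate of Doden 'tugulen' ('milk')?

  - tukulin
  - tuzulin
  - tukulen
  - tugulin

tukulin

ligud ~ likus — Doden g corresponds to Hihane k between vowels (before a back vowel).
pewuren ~ pewurin — Doden e corresponds to Hihane i after a consonant, before a nasal.
Applying these to Doden 'tugulen':
  tugulen → tukulen   (g→k between vowels (before a back vowel))
  tukulen → tukulin   (e→i after a consonant, before a nasal)
So the Hihane cognate is 'tukulin'.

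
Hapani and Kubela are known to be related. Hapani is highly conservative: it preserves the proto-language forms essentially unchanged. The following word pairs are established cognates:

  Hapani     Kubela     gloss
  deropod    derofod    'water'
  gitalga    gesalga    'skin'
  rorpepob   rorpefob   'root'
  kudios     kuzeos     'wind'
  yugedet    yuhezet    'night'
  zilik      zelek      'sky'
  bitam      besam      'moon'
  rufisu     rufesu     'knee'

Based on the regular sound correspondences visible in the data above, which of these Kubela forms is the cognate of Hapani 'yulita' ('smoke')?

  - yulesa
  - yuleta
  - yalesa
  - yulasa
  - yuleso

yulesa

gitalga ~ gesalga, zilik ~ zelek — Hapani i corresponds to Kubela e after a consonant, before a consonant other than r, m, n, p, b, f, v.
gitalga ~ gesalga, bitam ~ besam — Hapani t corresponds to Kubela s between vowels (before a back vowel).
Applying these to Hapani 'yulita':
  yulita → yuleta   (i→e after a consonant, before a consonant other than r, m, n, p, b, f, v)
  yuleta → yulesa   (t→s between vowels (before a back vowel))
So the Kubela cognate is 'yulesa'.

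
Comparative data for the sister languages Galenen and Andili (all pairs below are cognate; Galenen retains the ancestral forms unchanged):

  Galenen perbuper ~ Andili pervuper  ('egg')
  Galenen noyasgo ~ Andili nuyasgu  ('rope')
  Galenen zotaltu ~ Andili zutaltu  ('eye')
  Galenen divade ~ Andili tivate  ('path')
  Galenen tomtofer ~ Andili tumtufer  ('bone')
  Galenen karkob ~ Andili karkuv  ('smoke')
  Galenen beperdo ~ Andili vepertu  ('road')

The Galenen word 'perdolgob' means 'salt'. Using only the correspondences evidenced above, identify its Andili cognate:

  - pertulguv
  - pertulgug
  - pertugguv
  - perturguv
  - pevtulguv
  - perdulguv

pertulguv

beperdo ~ vepertu — Galenen d corresponds to Andili t after a consonant, before a back vowel.
noyasgo ~ nuyasgu, zotaltu ~ zutaltu — Galenen o corresponds to Andili u after a consonant, before a consonant other than r, m, n, p, b, f, v.
karkob ~ karkuv — Galenen o corresponds to Andili u after a consonant, before a labial obstruent.
karkob ~ karkuv — Galenen b corresponds to Andili v word-finally.
Applying these to Galenen 'perdolgob':
  perdolgob → pertolgob   (d→t after a consonant, before a back vowel)
  pertolgob → pertulgob   (o→u after a consonant, before a consonant other than r, m, n, p, b, f, v)
  pertulgob → pertulgub   (o→u after a consonant, before a labial obstruent)
  pertulgub → pertulguv   (b→v word-finally)
So the Andili cognate is 'pertulguv'.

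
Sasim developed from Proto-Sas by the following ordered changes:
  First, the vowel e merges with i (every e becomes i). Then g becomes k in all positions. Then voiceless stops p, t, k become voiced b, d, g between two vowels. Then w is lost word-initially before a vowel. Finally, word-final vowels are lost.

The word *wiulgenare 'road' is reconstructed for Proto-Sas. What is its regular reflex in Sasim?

Sasim: *wiulgenare > wiulginari > wiulkinari > iulkinari > iulkinar  (by vowel merger, unconditioned shift, glide loss, apocope)

iulkinar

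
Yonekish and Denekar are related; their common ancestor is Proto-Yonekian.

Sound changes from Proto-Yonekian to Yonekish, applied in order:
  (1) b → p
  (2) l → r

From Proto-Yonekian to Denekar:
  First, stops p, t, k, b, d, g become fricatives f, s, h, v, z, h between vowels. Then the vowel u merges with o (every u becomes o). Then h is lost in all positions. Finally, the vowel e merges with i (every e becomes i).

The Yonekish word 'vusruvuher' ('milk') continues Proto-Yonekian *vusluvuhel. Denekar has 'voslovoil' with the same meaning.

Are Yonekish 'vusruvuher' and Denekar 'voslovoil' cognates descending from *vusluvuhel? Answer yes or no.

Derive the expected Denekar reflex of *vusluvuhel:
Denekar: *vusluvuhel
  vusluvuhel (rule 1 does not apply)
  vusluvuhel → voslovohel   [vowel merger]
  voslovohel → voslovoel   [h-loss]
  voslovoel → voslovoil   [vowel merger]
  giving Denekar voslovoil.
Denekar 'voslovoil' matches the regular reflex exactly, so the pair is cognate.

yes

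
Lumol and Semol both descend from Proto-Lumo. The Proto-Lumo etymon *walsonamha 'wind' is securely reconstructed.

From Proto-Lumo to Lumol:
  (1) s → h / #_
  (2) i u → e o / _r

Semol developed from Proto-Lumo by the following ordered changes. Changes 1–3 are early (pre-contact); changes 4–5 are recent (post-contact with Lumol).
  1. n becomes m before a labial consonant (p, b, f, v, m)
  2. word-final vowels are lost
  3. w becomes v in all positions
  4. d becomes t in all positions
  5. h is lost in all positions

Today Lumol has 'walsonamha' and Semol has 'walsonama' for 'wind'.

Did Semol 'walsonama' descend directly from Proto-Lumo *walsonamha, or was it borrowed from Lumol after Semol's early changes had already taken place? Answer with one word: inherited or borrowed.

If inherited, *walsonamha would pass through all of Semol's changes:
Semol: *walsonamha
  walsonamha (rule 1 does not apply)
  walsonamha → walsonamh   [apocope]
  walsonamh → valsonamh   [unconditioned shift]
  valsonamh (rule 4 does not apply)
  valsonamh → valsonam   [h-loss]
  giving Semol valsonam.
If borrowed from Lumol 'walsonamha' after the early changes, it would undergo only the recent ones:
  rule 4 (unconditioned shift): no change (walsonamha)
  rule 5 (h-loss): walsonamha → walsonama
  ⇒ as a loan: walsonama
Semol 'walsonama' matches the loan outcome 'walsonama', not the inherited 'valsonam' — it skipped the early Semol changes, so it was borrowed from Lumol.

borrowed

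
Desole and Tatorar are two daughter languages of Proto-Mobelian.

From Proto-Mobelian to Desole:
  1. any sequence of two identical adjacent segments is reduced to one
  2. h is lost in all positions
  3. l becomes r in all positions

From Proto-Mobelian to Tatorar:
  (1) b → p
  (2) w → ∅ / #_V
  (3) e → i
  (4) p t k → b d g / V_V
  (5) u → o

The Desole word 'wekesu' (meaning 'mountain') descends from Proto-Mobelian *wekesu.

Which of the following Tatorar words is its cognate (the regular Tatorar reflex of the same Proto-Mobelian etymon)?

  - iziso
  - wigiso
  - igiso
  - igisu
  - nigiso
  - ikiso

igiso

Tatorar: *wekesu
  wekesu (rule 1 does not apply)
  wekesu → ekesu   [glide loss]
  ekesu → ikisu   [vowel merger]
  ikisu → igisu   [intervocalic voicing]
  igisu → igiso   [vowel merger]
  giving Tatorar igiso.
The other candidates each miss or misapply at least one Tatorar change.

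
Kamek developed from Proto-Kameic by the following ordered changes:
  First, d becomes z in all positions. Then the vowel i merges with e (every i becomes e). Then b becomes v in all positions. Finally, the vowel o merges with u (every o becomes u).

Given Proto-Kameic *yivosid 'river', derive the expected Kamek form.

Kamek: start from *yivosid.
  rule 1 (unconditioned shift): yivosid → yivosiz
  rule 2 (vowel merger): yivosiz → yevosez
  rule 3: no change — yevosez
  rule 4 (vowel merger): yevosez → yevusez
  ⇒ Kamek yevusez

yevusez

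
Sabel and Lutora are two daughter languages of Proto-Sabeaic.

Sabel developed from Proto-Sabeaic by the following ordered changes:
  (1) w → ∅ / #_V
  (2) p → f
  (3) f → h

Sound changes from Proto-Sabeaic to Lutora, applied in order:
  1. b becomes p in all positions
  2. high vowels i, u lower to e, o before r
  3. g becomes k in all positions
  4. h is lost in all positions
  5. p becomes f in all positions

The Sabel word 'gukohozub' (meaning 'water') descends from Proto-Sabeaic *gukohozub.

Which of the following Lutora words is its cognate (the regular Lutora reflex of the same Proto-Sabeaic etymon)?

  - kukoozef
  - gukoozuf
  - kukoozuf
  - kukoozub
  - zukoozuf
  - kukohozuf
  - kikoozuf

kukoozuf

Lutora: *gukohozub
  gukohozub → gukohozup   [unconditioned shift]
  gukohozup (rule 2 does not apply)
  gukohozup → kukohozup   [unconditioned shift]
  kukohozup → kukoozup   [h-loss]
  kukoozup → kukoozuf   [unconditioned shift]
  giving Lutora kukoozuf.
The other candidates each miss or misapply at least one Lutora change.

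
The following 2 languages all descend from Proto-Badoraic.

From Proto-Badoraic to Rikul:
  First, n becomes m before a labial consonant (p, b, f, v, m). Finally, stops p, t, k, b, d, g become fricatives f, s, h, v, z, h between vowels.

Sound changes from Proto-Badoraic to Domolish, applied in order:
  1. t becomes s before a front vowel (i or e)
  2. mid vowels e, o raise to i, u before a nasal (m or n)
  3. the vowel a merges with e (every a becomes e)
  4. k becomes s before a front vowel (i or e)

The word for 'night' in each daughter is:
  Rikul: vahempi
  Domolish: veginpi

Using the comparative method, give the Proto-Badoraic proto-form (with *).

Position 3: Rikul has h, Domolish has g. Domolish preserves g here (none of its changes turn any other segment into g), so the proto-segment is *g.
Position 2: Rikul has a, Domolish has e. Rikul preserves a here (none of its changes turn any other segment into a), so the proto-segment is *a.
This points to *vagenpi. Verify forward in each daughter:
Rikul: *vagenpi > vagempi > vahempi  (by nasal place assimilation, intervocalic lenition)
Domolish: start from *vagenpi.
  rule 1: no change — vagenpi
  rule 2 (pre-nasal raising): vagenpi → vaginpi
  rule 3 (vowel merger): vaginpi → veginpi
  rule 4: no change — veginpi
  ⇒ Domolish veginpi
*vagenpi is the unique common source.

*vagenpi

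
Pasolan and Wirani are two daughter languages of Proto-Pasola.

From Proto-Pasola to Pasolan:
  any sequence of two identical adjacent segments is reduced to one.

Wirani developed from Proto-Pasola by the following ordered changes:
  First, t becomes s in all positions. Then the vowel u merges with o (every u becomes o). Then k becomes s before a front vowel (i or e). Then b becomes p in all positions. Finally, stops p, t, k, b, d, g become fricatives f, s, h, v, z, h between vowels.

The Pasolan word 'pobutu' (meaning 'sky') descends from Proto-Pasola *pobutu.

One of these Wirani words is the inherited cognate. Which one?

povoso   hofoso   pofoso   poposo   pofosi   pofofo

pofoso

Wirani: *pobutu > pobusu > poboso > poposo > pofoso  (by unconditioned shift, vowel merger, unconditioned shift, intervocalic lenition)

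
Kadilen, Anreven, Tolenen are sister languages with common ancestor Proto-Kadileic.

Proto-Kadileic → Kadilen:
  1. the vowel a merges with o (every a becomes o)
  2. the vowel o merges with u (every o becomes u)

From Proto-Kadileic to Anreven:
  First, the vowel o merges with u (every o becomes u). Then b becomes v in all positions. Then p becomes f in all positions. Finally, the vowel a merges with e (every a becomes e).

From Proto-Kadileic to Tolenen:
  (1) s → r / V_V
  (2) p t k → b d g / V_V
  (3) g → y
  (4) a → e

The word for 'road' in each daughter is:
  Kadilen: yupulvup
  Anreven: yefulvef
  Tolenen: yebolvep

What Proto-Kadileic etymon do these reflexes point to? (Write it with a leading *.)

Position 8: Kadilen has p, Anreven has f, Tolenen has p. Kadilen preserves p here (none of its changes turn any other segment into p), so the proto-segment is *p.
Position 7: Kadilen has u, Anreven has e, Tolenen has e. Taking the neighbouring segments as reconstructed: Kadilen u could go back to *a or *o or *u; Anreven e could go back to *a or *e; Tolenen e could go back to *a or *e — the one source consistent with every daughter is *a.
This points to *yapolvap. Verify forward in each daughter:
Kadilen: *yapolvap > yopolvop > yupulvup  (by vowel merger, vowel merger)
Anreven: *yapolvap > yapulvap > yafulvaf > yefulvef  (by vowel merger, unconditioned shift, vowel merger)
Tolenen: start from *yapolvap.
  rule 1: no change — yapolvap
  rule 2 (intervocalic voicing): yapolvap → yabolvap
  rule 3: no change — yabolvap
  rule 4 (vowel merger): yabolvap → yebolvep
  ⇒ Tolenen yebolvep
No other proto-form is consistent with every reflex, so the reconstruction is *yapolvap.

*yapolvap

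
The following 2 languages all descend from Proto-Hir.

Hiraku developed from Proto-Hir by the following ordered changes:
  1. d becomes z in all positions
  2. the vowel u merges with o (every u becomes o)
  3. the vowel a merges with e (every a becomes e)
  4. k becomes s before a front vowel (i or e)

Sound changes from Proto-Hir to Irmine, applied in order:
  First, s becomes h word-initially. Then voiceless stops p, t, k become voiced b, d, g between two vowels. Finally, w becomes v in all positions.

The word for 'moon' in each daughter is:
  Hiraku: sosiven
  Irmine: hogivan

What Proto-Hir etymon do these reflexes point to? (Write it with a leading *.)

Position 1: Hiraku has s, Irmine has h. Taking the neighbouring segments as reconstructed: Hiraku s can only go back to *s; Irmine h could go back to *s or *h — the one source consistent with every daughter is *s.
Position 6: Hiraku has e, Irmine has a. Irmine preserves a here (none of its changes turn any other segment into a), so the proto-segment is *a.
Position 3: Hiraku has s, Irmine has g. Taking the neighbouring segments as reconstructed: Hiraku s could go back to *k or *s; Irmine g could go back to *k or *g — the one source consistent with every daughter is *k.
This points to *sokivan. Verify forward in each daughter:
Hiraku: *sokivan > sokiven > sosiven  (by vowel merger, palatalisation)
Irmine: *sokivan
  sokivan → hokivan   [debuccalisation]
  hokivan → hogivan   [intervocalic voicing]
  hogivan (rule 3 does not apply)
  giving Irmine hogivan.
Only *sokivan yields all of Hiraku sosiven, Irmine hogivan.

*sokivan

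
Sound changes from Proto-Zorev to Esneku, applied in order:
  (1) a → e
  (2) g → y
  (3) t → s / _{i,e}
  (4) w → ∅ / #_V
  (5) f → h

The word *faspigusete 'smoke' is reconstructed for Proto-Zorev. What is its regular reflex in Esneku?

hespiyusese

Esneku: *faspigusete > fespigusete > fespiyusete > fespiyusese > hespiyusese  (by vowel merger, unconditioned shift, palatalisation, unconditioned shift)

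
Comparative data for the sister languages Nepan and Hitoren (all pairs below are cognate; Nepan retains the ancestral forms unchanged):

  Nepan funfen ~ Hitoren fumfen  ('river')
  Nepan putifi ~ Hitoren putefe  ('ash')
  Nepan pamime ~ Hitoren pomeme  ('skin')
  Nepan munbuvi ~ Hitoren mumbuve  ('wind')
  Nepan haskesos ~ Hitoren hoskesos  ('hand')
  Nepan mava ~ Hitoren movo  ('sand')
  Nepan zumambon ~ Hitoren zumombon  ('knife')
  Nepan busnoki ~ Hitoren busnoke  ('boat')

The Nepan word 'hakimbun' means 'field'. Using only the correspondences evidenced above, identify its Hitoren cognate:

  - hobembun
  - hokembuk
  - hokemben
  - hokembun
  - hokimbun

haskesos ~ hoskesos — Nepan a corresponds to Hitoren o after a consonant, before a consonant other than r, m, n, p, b, f, v.
pamime ~ pomeme — Nepan i corresponds to Hitoren e after a consonant, before a nasal.
Applying these to Nepan 'hakimbun':
  hakimbun → hokimbun   (a→o after a consonant, before a consonant other than r, m, n, p, b, f, v)
  hokimbun → hokembun   (i→e after a consonant, before a nasal)
So the Hitoren cognate is 'hokembun'.

hokembun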